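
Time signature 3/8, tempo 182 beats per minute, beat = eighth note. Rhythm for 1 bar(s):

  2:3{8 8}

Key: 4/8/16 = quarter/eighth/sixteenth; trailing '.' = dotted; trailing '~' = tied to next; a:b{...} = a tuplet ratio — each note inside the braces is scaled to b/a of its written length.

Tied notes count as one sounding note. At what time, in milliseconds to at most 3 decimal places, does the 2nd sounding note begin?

1. 0.0ms @ 0 + 494.505ms (3/2)
2. 494.505ms @ 3/2 + 494.505ms (3/2)

note 2 onset = 3/2b = 494.505ms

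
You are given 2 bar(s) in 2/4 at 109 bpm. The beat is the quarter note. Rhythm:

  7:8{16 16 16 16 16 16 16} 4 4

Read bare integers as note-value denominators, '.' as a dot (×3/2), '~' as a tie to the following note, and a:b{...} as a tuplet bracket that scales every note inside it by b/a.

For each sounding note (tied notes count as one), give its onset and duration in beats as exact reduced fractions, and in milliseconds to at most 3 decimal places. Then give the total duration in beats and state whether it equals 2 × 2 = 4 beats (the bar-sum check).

1) 0.0ms=0b +157.274ms=2/7b
2) 157.274ms=2/7b +157.274ms=2/7b
3) 314.548ms=4/7b +157.274ms=2/7b
4) 471.822ms=6/7b +157.274ms=2/7b
5) 629.096ms=8/7b +157.274ms=2/7b
6) 786.37ms=10/7b +157.274ms=2/7b
7) 943.644ms=12/7b +157.274ms=2/7b
8) 1100.917ms=2b +550.459ms=1b
9) 1651.376ms=3b +550.459ms=1b
Σ=4b of 4 (109bpm 2/4) — PASS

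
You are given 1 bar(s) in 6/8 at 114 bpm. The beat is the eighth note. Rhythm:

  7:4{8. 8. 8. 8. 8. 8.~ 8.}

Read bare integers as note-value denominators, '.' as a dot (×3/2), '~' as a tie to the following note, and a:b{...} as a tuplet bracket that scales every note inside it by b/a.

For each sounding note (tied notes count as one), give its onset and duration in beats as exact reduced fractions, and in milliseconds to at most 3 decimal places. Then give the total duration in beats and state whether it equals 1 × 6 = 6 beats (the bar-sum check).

1) 0.0ms=0b +451.128ms=6/7b
2) 451.128ms=6/7b +451.128ms=6/7b
3) 902.256ms=12/7b +451.128ms=6/7b
4) 1353.383ms=18/7b +451.128ms=6/7b
5) 1804.511ms=24/7b +451.128ms=6/7b
6) 2255.639ms=30/7b +902.256ms=12/7b
Σ=6b of 6 (114bpm 6/8) — PASS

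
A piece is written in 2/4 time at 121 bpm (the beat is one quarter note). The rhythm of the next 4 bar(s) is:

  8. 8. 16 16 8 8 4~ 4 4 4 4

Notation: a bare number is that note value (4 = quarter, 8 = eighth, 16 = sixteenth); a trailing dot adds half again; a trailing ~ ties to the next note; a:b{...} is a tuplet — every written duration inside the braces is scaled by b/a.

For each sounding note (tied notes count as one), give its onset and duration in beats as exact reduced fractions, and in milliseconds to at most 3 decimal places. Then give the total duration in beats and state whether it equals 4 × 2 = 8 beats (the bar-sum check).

1) 0.0ms=0b +371.901ms=3/4b
2) 371.901ms=3/4b +371.901ms=3/4b
3) 743.802ms=3/2b +123.967ms=1/4b
4) 867.769ms=7/4b +123.967ms=1/4b
5) 991.736ms=2b +247.934ms=1/2b
6) 1239.669ms=5/2b +247.934ms=1/2b
7) 1487.603ms=3b +991.736ms=2b
8) 2479.339ms=5b +495.868ms=1b
9) 2975.207ms=6b +495.868ms=1b
10) 3471.074ms=7b +495.868ms=1b
Σ=8b of 8 (121bpm 2/4) — PASS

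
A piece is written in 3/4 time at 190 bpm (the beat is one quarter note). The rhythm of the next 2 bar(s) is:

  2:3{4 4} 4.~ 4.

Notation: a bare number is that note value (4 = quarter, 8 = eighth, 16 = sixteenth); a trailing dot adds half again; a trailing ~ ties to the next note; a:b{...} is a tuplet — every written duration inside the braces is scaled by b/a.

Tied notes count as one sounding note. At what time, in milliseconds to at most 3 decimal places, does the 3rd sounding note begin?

note 3 onset = 3b = 947.368ms

1. 0.0ms @ 0 + 473.684ms (3/2)
2. 473.684ms @ 3/2 + 473.684ms (3/2)
3. 947.368ms @ 3 + 947.368ms (3)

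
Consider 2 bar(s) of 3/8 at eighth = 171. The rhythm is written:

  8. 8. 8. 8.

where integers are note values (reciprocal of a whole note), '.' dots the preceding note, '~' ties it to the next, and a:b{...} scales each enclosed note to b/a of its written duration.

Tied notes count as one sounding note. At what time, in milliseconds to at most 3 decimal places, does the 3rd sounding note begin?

1. 0.0ms @ 0 + 526.316ms (3/2)
2. 526.316ms @ 3/2 + 526.316ms (3/2)
3. 1052.632ms @ 3 + 526.316ms (3/2)
4. 1578.947ms @ 9/2 + 526.316ms (3/2)

note 3 onset = 3b = 1052.632ms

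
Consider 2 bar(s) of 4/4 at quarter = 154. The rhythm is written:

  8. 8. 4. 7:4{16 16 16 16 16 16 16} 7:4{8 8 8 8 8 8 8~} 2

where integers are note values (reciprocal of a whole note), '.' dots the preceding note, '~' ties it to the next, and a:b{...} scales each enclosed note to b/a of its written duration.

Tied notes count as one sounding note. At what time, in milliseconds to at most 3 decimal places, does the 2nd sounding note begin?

1. 0.0ms @ 0 + 292.208ms (3/4)
2. 292.208ms @ 3/4 + 292.208ms (3/4)
3. 584.416ms @ 3/2 + 584.416ms (3/2)
4. 1168.831ms @ 3 + 55.659ms (1/7)
5. 1224.49ms @ 22/7 + 55.659ms (1/7)
6. 1280.148ms @ 23/7 + 55.659ms (1/7)
7. 1335.807ms @ 24/7 + 55.659ms (1/7)
8. 1391.466ms @ 25/7 + 55.659ms (1/7)
9. 1447.124ms @ 26/7 + 55.659ms (1/7)
10. 1502.783ms @ 27/7 + 55.659ms (1/7)
11. 1558.442ms @ 4 + 111.317ms (2/7)
12. 1669.759ms @ 30/7 + 111.317ms (2/7)
13. 1781.076ms @ 32/7 + 111.317ms (2/7)
14. 1892.393ms @ 34/7 + 111.317ms (2/7)
15. 2003.711ms @ 36/7 + 111.317ms (2/7)
16. 2115.028ms @ 38/7 + 111.317ms (2/7)
17. 2226.345ms @ 40/7 + 890.538ms (16/7)

note 2 onset = 3/4b = 292.208ms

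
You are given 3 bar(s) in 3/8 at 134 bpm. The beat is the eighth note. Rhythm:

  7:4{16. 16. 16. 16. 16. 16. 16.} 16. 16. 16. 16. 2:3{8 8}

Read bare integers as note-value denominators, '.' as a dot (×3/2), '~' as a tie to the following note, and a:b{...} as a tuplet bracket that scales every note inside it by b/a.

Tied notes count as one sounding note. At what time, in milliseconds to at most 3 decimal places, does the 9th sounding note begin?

note 9 onset = 15/4b = 1679.104ms

1. 0.0ms @ 0 + 191.898ms (3/7)
2. 191.898ms @ 3/7 + 191.898ms (3/7)
3. 383.795ms @ 6/7 + 191.898ms (3/7)
4. 575.693ms @ 9/7 + 191.898ms (3/7)
5. 767.591ms @ 12/7 + 191.898ms (3/7)
6. 959.488ms @ 15/7 + 191.898ms (3/7)
7. 1151.386ms @ 18/7 + 191.898ms (3/7)
8. 1343.284ms @ 3 + 335.821ms (3/4)
9. 1679.104ms @ 15/4 + 335.821ms (3/4)
10. 2014.925ms @ 9/2 + 335.821ms (3/4)
11. 2350.746ms @ 21/4 + 335.821ms (3/4)
12. 2686.567ms @ 6 + 671.642ms (3/2)
13. 3358.209ms @ 15/2 + 671.642ms (3/2)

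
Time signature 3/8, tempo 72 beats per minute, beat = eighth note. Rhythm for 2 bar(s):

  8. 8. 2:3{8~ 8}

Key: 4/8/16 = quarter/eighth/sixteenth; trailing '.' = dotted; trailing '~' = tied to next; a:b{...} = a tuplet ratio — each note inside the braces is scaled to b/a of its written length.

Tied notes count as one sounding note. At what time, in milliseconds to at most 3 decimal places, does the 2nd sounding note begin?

1. 0.0ms @ 0 + 1250.0ms (3/2)
2. 1250.0ms @ 3/2 + 1250.0ms (3/2)
3. 2500.0ms @ 3 + 2500.0ms (3)

note 2 onset = 3/2b = 1250.0ms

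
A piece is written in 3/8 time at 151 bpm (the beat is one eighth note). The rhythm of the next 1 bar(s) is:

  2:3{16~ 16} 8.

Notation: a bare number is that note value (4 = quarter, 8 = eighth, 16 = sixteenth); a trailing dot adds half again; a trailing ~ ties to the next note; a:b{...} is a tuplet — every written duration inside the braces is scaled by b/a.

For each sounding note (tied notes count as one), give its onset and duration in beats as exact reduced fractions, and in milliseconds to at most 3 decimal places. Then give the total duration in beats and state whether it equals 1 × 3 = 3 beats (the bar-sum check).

1) 0.0ms=0b +596.026ms=3/2b
2) 596.026ms=3/2b +596.026ms=3/2b
Σ=3b of 3 (151bpm 3/8) — PASS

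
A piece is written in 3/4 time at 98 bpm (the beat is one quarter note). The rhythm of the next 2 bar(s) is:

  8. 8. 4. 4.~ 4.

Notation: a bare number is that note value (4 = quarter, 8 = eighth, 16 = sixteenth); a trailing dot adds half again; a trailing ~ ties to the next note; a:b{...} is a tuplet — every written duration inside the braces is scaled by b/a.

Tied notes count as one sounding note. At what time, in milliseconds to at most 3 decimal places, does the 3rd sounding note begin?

note 3 onset = 3/2b = 918.367ms

1. 0.0ms @ 0 + 459.184ms (3/4)
2. 459.184ms @ 3/4 + 459.184ms (3/4)
3. 918.367ms @ 3/2 + 918.367ms (3/2)
4. 1836.735ms @ 3 + 1836.735ms (3)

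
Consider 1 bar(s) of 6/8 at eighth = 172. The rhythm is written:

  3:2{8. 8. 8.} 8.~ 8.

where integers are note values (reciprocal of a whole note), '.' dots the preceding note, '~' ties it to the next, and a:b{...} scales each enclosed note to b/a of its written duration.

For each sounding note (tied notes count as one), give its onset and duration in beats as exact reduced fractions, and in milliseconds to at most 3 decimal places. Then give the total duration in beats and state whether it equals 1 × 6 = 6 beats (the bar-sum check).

1) 0.0ms=0b +348.837ms=1b
2) 348.837ms=1b +348.837ms=1b
3) 697.674ms=2b +348.837ms=1b
4) 1046.512ms=3b +1046.512ms=3b
Σ=6b of 6 (172bpm 6/8) — PASS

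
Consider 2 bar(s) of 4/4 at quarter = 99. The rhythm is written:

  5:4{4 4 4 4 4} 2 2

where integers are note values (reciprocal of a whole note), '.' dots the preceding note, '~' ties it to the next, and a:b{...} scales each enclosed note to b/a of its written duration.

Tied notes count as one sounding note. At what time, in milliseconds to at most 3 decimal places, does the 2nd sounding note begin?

1. 0.0ms @ 0 + 484.848ms (4/5)
2. 484.848ms @ 4/5 + 484.848ms (4/5)
3. 969.697ms @ 8/5 + 484.848ms (4/5)
4. 1454.545ms @ 12/5 + 484.848ms (4/5)
5. 1939.394ms @ 16/5 + 484.848ms (4/5)
6. 2424.242ms @ 4 + 1212.121ms (2)
7. 3636.364ms @ 6 + 1212.121ms (2)

note 2 onset = 4/5b = 484.848ms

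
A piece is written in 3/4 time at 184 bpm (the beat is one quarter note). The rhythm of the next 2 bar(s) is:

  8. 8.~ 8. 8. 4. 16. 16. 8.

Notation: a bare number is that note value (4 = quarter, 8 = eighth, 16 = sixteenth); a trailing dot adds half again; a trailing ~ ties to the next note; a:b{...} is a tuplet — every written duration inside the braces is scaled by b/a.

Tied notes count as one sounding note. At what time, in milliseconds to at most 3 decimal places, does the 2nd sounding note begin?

note 2 onset = 3/4b = 244.565ms

1. 0.0ms @ 0 + 244.565ms (3/4)
2. 244.565ms @ 3/4 + 489.13ms (3/2)
3. 733.696ms @ 9/4 + 244.565ms (3/4)
4. 978.261ms @ 3 + 489.13ms (3/2)
5. 1467.391ms @ 9/2 + 122.283ms (3/8)
6. 1589.674ms @ 39/8 + 122.283ms (3/8)
7. 1711.957ms @ 21/4 + 244.565ms (3/4)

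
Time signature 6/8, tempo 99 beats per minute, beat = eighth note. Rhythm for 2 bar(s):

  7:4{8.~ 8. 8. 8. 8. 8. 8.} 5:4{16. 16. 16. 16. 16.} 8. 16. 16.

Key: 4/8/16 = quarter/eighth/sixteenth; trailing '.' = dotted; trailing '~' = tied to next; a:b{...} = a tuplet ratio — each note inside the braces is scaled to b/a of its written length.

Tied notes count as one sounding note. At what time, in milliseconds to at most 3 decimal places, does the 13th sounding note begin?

1. 0.0ms @ 0 + 1038.961ms (12/7)
2. 1038.961ms @ 12/7 + 519.481ms (6/7)
3. 1558.442ms @ 18/7 + 519.481ms (6/7)
4. 2077.922ms @ 24/7 + 519.481ms (6/7)
5. 2597.403ms @ 30/7 + 519.481ms (6/7)
6. 3116.883ms @ 36/7 + 519.481ms (6/7)
7. 3636.364ms @ 6 + 363.636ms (3/5)
8. 4000.0ms @ 33/5 + 363.636ms (3/5)
9. 4363.636ms @ 36/5 + 363.636ms (3/5)
10. 4727.273ms @ 39/5 + 363.636ms (3/5)
11. 5090.909ms @ 42/5 + 363.636ms (3/5)
12. 5454.545ms @ 9 + 909.091ms (3/2)
13. 6363.636ms @ 21/2 + 454.545ms (3/4)
14. 6818.182ms @ 45/4 + 454.545ms (3/4)

note 13 onset = 21/2b = 6363.636ms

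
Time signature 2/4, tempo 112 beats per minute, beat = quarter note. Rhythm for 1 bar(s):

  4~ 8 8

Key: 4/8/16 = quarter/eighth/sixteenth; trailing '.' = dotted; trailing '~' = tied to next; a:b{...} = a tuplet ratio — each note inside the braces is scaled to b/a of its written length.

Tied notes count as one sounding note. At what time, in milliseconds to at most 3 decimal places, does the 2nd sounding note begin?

1. 0.0ms @ 0 + 803.571ms (3/2)
2. 803.571ms @ 3/2 + 267.857ms (1/2)

note 2 onset = 3/2b = 803.571ms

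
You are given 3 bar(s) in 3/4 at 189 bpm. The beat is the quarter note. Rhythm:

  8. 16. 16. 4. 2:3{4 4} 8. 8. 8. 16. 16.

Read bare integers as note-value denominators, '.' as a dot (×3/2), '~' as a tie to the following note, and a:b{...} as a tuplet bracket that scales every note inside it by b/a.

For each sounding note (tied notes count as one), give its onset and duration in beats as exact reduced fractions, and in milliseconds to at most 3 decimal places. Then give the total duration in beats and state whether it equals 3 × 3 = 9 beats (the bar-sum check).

1) 0.0ms=0b +238.095ms=3/4b
2) 238.095ms=3/4b +119.048ms=3/8b
3) 357.143ms=9/8b +119.048ms=3/8b
4) 476.19ms=3/2b +476.19ms=3/2b
5) 952.381ms=3b +476.19ms=3/2b
6) 1428.571ms=9/2b +476.19ms=3/2b
7) 1904.762ms=6b +238.095ms=3/4b
8) 2142.857ms=27/4b +238.095ms=3/4b
9) 2380.952ms=15/2b +238.095ms=3/4b
10) 2619.048ms=33/4b +119.048ms=3/8b
11) 2738.095ms=69/8b +119.048ms=3/8b
Σ=9b of 9 (189bpm 3/4) — PASS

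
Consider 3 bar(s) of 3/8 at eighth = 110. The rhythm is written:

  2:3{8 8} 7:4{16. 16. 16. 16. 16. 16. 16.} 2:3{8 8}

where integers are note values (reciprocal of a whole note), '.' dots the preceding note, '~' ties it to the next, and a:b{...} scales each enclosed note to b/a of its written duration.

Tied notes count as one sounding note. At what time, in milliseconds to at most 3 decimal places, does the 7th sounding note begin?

note 7 onset = 33/7b = 2571.429ms

1. 0.0ms @ 0 + 818.182ms (3/2)
2. 818.182ms @ 3/2 + 818.182ms (3/2)
3. 1636.364ms @ 3 + 233.766ms (3/7)
4. 1870.13ms @ 24/7 + 233.766ms (3/7)
5. 2103.896ms @ 27/7 + 233.766ms (3/7)
6. 2337.662ms @ 30/7 + 233.766ms (3/7)
7. 2571.429ms @ 33/7 + 233.766ms (3/7)
8. 2805.195ms @ 36/7 + 233.766ms (3/7)
9. 3038.961ms @ 39/7 + 233.766ms (3/7)
10. 3272.727ms @ 6 + 818.182ms (3/2)
11. 4090.909ms @ 15/2 + 818.182ms (3/2)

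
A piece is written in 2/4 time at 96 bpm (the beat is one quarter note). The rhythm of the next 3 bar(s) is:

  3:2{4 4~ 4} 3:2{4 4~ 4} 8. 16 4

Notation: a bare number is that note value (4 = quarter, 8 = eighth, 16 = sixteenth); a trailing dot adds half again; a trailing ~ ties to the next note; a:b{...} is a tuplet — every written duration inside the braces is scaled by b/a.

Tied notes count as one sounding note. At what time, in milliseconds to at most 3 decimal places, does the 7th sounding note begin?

note 7 onset = 5b = 3125.0ms

1. 0.0ms @ 0 + 416.667ms (2/3)
2. 416.667ms @ 2/3 + 833.333ms (4/3)
3. 1250.0ms @ 2 + 416.667ms (2/3)
4. 1666.667ms @ 8/3 + 833.333ms (4/3)
5. 2500.0ms @ 4 + 468.75ms (3/4)
6. 2968.75ms @ 19/4 + 156.25ms (1/4)
7. 3125.0ms @ 5 + 625.0ms (1)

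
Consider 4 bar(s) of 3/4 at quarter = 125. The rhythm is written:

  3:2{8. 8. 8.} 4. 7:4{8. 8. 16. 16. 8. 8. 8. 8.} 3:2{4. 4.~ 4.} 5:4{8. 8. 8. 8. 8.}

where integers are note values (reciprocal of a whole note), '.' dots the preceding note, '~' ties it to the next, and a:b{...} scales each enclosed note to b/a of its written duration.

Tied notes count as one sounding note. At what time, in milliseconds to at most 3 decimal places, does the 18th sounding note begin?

note 18 onset = 54/5b = 5184.0ms

1. 0.0ms @ 0 + 240.0ms (1/2)
2. 240.0ms @ 1/2 + 240.0ms (1/2)
3. 480.0ms @ 1 + 240.0ms (1/2)
4. 720.0ms @ 3/2 + 720.0ms (3/2)
5. 1440.0ms @ 3 + 205.714ms (3/7)
6. 1645.714ms @ 24/7 + 205.714ms (3/7)
7. 1851.429ms @ 27/7 + 102.857ms (3/14)
8. 1954.286ms @ 57/14 + 102.857ms (3/14)
9. 2057.143ms @ 30/7 + 205.714ms (3/7)
10. 2262.857ms @ 33/7 + 205.714ms (3/7)
11. 2468.571ms @ 36/7 + 205.714ms (3/7)
12. 2674.286ms @ 39/7 + 205.714ms (3/7)
13. 2880.0ms @ 6 + 480.0ms (1)
14. 3360.0ms @ 7 + 960.0ms (2)
15. 4320.0ms @ 9 + 288.0ms (3/5)
16. 4608.0ms @ 48/5 + 288.0ms (3/5)
17. 4896.0ms @ 51/5 + 288.0ms (3/5)
18. 5184.0ms @ 54/5 + 288.0ms (3/5)
19. 5472.0ms @ 57/5 + 288.0ms (3/5)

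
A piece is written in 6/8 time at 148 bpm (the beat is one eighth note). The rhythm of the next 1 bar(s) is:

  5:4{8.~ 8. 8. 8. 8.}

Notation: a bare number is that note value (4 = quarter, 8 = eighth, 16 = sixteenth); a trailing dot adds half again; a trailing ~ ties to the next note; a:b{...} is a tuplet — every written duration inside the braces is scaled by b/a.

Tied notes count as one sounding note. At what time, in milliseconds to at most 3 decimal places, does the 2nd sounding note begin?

1. 0.0ms @ 0 + 972.973ms (12/5)
2. 972.973ms @ 12/5 + 486.486ms (6/5)
3. 1459.459ms @ 18/5 + 486.486ms (6/5)
4. 1945.946ms @ 24/5 + 486.486ms (6/5)

note 2 onset = 12/5b = 972.973ms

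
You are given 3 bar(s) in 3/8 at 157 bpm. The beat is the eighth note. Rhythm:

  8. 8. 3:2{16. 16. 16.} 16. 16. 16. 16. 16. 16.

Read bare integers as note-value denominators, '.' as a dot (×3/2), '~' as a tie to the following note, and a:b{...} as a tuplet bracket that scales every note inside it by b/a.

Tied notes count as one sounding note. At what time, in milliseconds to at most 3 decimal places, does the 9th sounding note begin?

note 9 onset = 27/4b = 2579.618ms

1. 0.0ms @ 0 + 573.248ms (3/2)
2. 573.248ms @ 3/2 + 573.248ms (3/2)
3. 1146.497ms @ 3 + 191.083ms (1/2)
4. 1337.58ms @ 7/2 + 191.083ms (1/2)
5. 1528.662ms @ 4 + 191.083ms (1/2)
6. 1719.745ms @ 9/2 + 286.624ms (3/4)
7. 2006.369ms @ 21/4 + 286.624ms (3/4)
8. 2292.994ms @ 6 + 286.624ms (3/4)
9. 2579.618ms @ 27/4 + 286.624ms (3/4)
10. 2866.242ms @ 15/2 + 286.624ms (3/4)
11. 3152.866ms @ 33/4 + 286.624ms (3/4)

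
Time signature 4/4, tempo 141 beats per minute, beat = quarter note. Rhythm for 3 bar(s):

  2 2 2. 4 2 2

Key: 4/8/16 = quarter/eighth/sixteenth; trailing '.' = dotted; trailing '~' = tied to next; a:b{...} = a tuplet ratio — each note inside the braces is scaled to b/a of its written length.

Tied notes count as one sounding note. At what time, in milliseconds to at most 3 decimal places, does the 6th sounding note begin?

1. 0.0ms @ 0 + 851.064ms (2)
2. 851.064ms @ 2 + 851.064ms (2)
3. 1702.128ms @ 4 + 1276.596ms (3)
4. 2978.723ms @ 7 + 425.532ms (1)
5. 3404.255ms @ 8 + 851.064ms (2)
6. 4255.319ms @ 10 + 851.064ms (2)

note 6 onset = 10b = 4255.319ms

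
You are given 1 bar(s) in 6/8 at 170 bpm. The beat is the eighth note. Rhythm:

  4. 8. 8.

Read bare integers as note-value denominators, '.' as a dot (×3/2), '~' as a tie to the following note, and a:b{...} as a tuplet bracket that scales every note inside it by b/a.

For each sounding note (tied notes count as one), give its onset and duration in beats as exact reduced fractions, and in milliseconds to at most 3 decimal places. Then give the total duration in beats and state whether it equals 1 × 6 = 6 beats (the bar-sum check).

1) 0.0ms=0b +1058.824ms=3b
2) 1058.824ms=3b +529.412ms=3/2b
3) 1588.235ms=9/2b +529.412ms=3/2b
Σ=6b of 6 (170bpm 6/8) — PASS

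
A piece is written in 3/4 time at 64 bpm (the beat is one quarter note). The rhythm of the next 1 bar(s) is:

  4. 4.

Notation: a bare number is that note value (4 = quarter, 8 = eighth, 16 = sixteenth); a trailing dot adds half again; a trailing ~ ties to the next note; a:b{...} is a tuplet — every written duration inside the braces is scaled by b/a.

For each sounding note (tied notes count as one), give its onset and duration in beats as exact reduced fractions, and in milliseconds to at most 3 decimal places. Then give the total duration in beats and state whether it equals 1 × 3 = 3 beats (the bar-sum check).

1) 0.0ms=0b +1406.25ms=3/2b
2) 1406.25ms=3/2b +1406.25ms=3/2b
Σ=3b of 3 (64bpm 3/4) — PASS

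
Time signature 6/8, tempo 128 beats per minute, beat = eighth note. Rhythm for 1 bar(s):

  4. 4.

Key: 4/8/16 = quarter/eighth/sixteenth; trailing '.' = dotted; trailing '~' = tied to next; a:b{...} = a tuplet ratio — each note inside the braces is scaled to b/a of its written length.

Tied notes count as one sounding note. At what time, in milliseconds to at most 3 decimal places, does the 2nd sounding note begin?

note 2 onset = 3b = 1406.25ms

1. 0.0ms @ 0 + 1406.25ms (3)
2. 1406.25ms @ 3 + 1406.25ms (3)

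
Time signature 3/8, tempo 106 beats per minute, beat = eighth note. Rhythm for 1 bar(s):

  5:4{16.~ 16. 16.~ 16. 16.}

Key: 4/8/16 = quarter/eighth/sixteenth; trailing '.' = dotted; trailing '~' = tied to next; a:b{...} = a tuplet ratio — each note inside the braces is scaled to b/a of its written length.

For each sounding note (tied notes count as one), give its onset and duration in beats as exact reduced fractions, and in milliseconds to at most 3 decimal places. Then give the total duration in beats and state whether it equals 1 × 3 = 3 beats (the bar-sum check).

1) 0.0ms=0b +679.245ms=6/5b
2) 679.245ms=6/5b +679.245ms=6/5b
3) 1358.491ms=12/5b +339.623ms=3/5b
Σ=3b of 3 (106bpm 3/8) — PASS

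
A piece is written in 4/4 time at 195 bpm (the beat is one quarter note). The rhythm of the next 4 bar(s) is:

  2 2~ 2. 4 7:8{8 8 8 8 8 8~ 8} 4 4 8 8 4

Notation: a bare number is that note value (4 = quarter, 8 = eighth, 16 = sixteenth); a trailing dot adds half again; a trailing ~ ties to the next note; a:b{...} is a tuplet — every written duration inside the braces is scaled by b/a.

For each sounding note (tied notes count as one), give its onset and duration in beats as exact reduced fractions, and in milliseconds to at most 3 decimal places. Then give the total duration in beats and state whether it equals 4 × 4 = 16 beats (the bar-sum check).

1) 0.0ms=0b +615.385ms=2b
2) 615.385ms=2b +1538.462ms=5b
3) 2153.846ms=7b +307.692ms=1b
4) 2461.538ms=8b +175.824ms=4/7b
5) 2637.363ms=60/7b +175.824ms=4/7b
6) 2813.187ms=64/7b +175.824ms=4/7b
7) 2989.011ms=68/7b +175.824ms=4/7b
8) 3164.835ms=72/7b +175.824ms=4/7b
9) 3340.659ms=76/7b +351.648ms=8/7b
10) 3692.308ms=12b +307.692ms=1b
11) 4000.0ms=13b +307.692ms=1b
12) 4307.692ms=14b +153.846ms=1/2b
13) 4461.538ms=29/2b +153.846ms=1/2b
14) 4615.385ms=15b +307.692ms=1b
Σ=16b of 16 (195bpm 4/4) — PASS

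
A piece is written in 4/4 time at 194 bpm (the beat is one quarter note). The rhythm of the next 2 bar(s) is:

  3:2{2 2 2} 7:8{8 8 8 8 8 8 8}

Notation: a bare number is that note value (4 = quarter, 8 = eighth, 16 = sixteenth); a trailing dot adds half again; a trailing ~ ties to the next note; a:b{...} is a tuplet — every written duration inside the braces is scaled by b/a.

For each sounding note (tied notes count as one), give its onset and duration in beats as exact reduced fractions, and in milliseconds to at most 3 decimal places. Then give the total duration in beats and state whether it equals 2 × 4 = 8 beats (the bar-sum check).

1) 0.0ms=0b +412.371ms=4/3b
2) 412.371ms=4/3b +412.371ms=4/3b
3) 824.742ms=8/3b +412.371ms=4/3b
4) 1237.113ms=4b +176.73ms=4/7b
5) 1413.844ms=32/7b +176.73ms=4/7b
6) 1590.574ms=36/7b +176.73ms=4/7b
7) 1767.305ms=40/7b +176.73ms=4/7b
8) 1944.035ms=44/7b +176.73ms=4/7b
9) 2120.766ms=48/7b +176.73ms=4/7b
10) 2297.496ms=52/7b +176.73ms=4/7b
Σ=8b of 8 (194bpm 4/4) — PASS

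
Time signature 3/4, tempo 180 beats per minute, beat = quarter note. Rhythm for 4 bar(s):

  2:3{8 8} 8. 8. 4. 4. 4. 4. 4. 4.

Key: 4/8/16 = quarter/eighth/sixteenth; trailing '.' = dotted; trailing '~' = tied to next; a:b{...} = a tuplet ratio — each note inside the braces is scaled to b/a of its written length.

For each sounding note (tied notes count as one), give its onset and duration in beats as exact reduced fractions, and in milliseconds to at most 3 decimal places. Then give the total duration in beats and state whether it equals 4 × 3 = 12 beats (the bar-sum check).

1) 0.0ms=0b +250.0ms=3/4b
2) 250.0ms=3/4b +250.0ms=3/4b
3) 500.0ms=3/2b +250.0ms=3/4b
4) 750.0ms=9/4b +250.0ms=3/4b
5) 1000.0ms=3b +500.0ms=3/2b
6) 1500.0ms=9/2b +500.0ms=3/2b
7) 2000.0ms=6b +500.0ms=3/2b
8) 2500.0ms=15/2b +500.0ms=3/2b
9) 3000.0ms=9b +500.0ms=3/2b
10) 3500.0ms=21/2b +500.0ms=3/2b
Σ=12b of 12 (180bpm 3/4) — PASS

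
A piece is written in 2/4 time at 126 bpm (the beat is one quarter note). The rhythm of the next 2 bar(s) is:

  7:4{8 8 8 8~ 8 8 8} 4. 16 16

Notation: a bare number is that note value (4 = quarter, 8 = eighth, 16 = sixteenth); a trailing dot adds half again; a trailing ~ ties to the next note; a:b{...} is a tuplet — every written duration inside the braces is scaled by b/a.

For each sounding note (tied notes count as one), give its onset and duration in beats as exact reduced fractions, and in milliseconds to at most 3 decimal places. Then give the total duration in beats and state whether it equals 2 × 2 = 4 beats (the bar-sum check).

1) 0.0ms=0b +136.054ms=2/7b
2) 136.054ms=2/7b +136.054ms=2/7b
3) 272.109ms=4/7b +136.054ms=2/7b
4) 408.163ms=6/7b +272.109ms=4/7b
5) 680.272ms=10/7b +136.054ms=2/7b
6) 816.327ms=12/7b +136.054ms=2/7b
7) 952.381ms=2b +714.286ms=3/2b
8) 1666.667ms=7/2b +119.048ms=1/4b
9) 1785.714ms=15/4b +119.048ms=1/4b
Σ=4b of 4 (126bpm 2/4) — PASS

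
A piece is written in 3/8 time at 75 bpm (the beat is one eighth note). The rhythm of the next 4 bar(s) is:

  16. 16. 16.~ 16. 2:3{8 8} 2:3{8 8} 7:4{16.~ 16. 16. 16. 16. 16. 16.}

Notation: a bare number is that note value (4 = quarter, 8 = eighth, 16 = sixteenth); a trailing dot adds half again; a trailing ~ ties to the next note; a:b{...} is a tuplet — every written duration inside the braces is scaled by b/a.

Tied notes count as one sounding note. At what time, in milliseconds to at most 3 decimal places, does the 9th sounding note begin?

1. 0.0ms @ 0 + 600.0ms (3/4)
2. 600.0ms @ 3/4 + 600.0ms (3/4)
3. 1200.0ms @ 3/2 + 1200.0ms (3/2)
4. 2400.0ms @ 3 + 1200.0ms (3/2)
5. 3600.0ms @ 9/2 + 1200.0ms (3/2)
6. 4800.0ms @ 6 + 1200.0ms (3/2)
7. 6000.0ms @ 15/2 + 1200.0ms (3/2)
8. 7200.0ms @ 9 + 685.714ms (6/7)
9. 7885.714ms @ 69/7 + 342.857ms (3/7)
10. 8228.571ms @ 72/7 + 342.857ms (3/7)
11. 8571.429ms @ 75/7 + 342.857ms (3/7)
12. 8914.286ms @ 78/7 + 342.857ms (3/7)
13. 9257.143ms @ 81/7 + 342.857ms (3/7)

note 9 onset = 69/7b = 7885.714ms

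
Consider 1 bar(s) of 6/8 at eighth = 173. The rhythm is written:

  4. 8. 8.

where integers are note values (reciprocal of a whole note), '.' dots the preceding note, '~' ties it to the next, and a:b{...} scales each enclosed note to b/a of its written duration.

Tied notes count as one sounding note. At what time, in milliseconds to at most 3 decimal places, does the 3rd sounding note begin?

1. 0.0ms @ 0 + 1040.462ms (3)
2. 1040.462ms @ 3 + 520.231ms (3/2)
3. 1560.694ms @ 9/2 + 520.231ms (3/2)

note 3 onset = 9/2b = 1560.694ms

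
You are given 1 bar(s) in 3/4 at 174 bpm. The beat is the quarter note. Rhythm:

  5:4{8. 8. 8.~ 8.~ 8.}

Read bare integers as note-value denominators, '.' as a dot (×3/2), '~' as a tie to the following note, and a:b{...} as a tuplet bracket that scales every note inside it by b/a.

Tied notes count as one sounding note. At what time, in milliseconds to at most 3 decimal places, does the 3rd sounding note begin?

note 3 onset = 6/5b = 413.793ms

1. 0.0ms @ 0 + 206.897ms (3/5)
2. 206.897ms @ 3/5 + 206.897ms (3/5)
3. 413.793ms @ 6/5 + 620.69ms (9/5)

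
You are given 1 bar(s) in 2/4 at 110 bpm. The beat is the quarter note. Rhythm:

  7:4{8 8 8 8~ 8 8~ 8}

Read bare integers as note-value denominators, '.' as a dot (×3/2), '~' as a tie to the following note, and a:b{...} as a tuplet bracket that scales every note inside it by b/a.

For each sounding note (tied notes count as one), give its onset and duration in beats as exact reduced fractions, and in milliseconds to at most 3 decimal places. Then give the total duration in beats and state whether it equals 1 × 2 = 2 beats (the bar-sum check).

1) 0.0ms=0b +155.844ms=2/7b
2) 155.844ms=2/7b +155.844ms=2/7b
3) 311.688ms=4/7b +155.844ms=2/7b
4) 467.532ms=6/7b +311.688ms=4/7b
5) 779.221ms=10/7b +311.688ms=4/7b
Σ=2b of 2 (110bpm 2/4) — PASS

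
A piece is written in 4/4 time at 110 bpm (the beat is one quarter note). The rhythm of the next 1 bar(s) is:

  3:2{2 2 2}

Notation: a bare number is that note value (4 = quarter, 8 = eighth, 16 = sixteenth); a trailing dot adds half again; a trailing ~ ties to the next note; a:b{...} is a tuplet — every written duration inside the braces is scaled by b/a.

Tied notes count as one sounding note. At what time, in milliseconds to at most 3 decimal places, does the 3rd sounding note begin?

1. 0.0ms @ 0 + 727.273ms (4/3)
2. 727.273ms @ 4/3 + 727.273ms (4/3)
3. 1454.545ms @ 8/3 + 727.273ms (4/3)

note 3 onset = 8/3b = 1454.545ms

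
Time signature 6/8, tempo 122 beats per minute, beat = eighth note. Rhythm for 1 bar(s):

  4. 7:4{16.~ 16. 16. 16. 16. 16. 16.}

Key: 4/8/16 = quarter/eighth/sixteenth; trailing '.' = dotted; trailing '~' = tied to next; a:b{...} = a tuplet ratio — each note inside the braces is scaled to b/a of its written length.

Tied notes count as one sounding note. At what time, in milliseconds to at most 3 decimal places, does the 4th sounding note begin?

note 4 onset = 30/7b = 2107.728ms

1. 0.0ms @ 0 + 1475.41ms (3)
2. 1475.41ms @ 3 + 421.546ms (6/7)
3. 1896.956ms @ 27/7 + 210.773ms (3/7)
4. 2107.728ms @ 30/7 + 210.773ms (3/7)
5. 2318.501ms @ 33/7 + 210.773ms (3/7)
6. 2529.274ms @ 36/7 + 210.773ms (3/7)
7. 2740.047ms @ 39/7 + 210.773ms (3/7)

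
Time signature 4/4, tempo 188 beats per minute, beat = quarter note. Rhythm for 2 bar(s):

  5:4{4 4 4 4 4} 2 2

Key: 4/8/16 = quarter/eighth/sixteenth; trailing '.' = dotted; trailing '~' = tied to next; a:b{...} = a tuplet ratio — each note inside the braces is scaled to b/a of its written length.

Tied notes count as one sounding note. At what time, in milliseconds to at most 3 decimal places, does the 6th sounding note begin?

1. 0.0ms @ 0 + 255.319ms (4/5)
2. 255.319ms @ 4/5 + 255.319ms (4/5)
3. 510.638ms @ 8/5 + 255.319ms (4/5)
4. 765.957ms @ 12/5 + 255.319ms (4/5)
5. 1021.277ms @ 16/5 + 255.319ms (4/5)
6. 1276.596ms @ 4 + 638.298ms (2)
7. 1914.894ms @ 6 + 638.298ms (2)

note 6 onset = 4b = 1276.596ms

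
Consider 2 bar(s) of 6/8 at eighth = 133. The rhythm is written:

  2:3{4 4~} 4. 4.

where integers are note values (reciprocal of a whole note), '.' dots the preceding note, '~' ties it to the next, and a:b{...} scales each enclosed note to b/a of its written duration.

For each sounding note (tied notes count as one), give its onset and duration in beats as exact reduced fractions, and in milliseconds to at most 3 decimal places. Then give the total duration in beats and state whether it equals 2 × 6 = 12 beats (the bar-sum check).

1) 0.0ms=0b +1353.383ms=3b
2) 1353.383ms=3b +2706.767ms=6b
3) 4060.15ms=9b +1353.383ms=3b
Σ=12b of 12 (133bpm 6/8) — PASS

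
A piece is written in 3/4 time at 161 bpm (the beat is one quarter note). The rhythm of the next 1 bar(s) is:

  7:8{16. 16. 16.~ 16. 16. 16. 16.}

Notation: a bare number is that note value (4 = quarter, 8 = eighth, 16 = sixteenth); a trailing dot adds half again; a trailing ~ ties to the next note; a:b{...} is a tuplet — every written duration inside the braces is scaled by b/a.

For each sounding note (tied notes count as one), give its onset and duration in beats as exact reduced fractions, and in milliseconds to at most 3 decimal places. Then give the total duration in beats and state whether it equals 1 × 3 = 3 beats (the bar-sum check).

1) 0.0ms=0b +159.716ms=3/7b
2) 159.716ms=3/7b +159.716ms=3/7b
3) 319.432ms=6/7b +319.432ms=6/7b
4) 638.864ms=12/7b +159.716ms=3/7b
5) 798.58ms=15/7b +159.716ms=3/7b
6) 958.296ms=18/7b +159.716ms=3/7b
Σ=3b of 3 (161bpm 3/4) — PASS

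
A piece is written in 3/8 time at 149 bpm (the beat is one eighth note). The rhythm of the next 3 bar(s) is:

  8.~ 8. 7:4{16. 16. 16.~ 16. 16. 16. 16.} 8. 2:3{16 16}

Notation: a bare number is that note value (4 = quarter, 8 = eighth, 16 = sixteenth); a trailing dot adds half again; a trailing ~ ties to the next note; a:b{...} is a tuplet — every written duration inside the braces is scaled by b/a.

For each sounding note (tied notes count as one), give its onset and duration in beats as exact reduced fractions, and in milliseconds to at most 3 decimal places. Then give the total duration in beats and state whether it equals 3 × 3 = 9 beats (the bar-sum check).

1) 0.0ms=0b +1208.054ms=3b
2) 1208.054ms=3b +172.579ms=3/7b
3) 1380.633ms=24/7b +172.579ms=3/7b
4) 1553.212ms=27/7b +345.158ms=6/7b
5) 1898.37ms=33/7b +172.579ms=3/7b
6) 2070.949ms=36/7b +172.579ms=3/7b
7) 2243.528ms=39/7b +172.579ms=3/7b
8) 2416.107ms=6b +604.027ms=3/2b
9) 3020.134ms=15/2b +302.013ms=3/4b
10) 3322.148ms=33/4b +302.013ms=3/4b
Σ=9b of 9 (149bpm 3/8) — PASS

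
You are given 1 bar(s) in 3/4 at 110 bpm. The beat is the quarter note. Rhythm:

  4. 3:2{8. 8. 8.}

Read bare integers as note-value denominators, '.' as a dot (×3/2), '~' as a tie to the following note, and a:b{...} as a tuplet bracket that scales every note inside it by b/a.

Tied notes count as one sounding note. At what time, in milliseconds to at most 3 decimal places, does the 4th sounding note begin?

note 4 onset = 5/2b = 1363.636ms

1. 0.0ms @ 0 + 818.182ms (3/2)
2. 818.182ms @ 3/2 + 272.727ms (1/2)
3. 1090.909ms @ 2 + 272.727ms (1/2)
4. 1363.636ms @ 5/2 + 272.727ms (1/2)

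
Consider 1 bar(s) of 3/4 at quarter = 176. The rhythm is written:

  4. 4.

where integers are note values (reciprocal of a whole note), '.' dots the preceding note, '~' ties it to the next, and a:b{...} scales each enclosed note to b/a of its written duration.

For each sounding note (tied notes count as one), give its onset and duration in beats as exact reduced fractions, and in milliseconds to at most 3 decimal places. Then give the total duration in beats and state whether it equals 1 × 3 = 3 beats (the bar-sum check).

1) 0.0ms=0b +511.364ms=3/2b
2) 511.364ms=3/2b +511.364ms=3/2b
Σ=3b of 3 (176bpm 3/4) — PASS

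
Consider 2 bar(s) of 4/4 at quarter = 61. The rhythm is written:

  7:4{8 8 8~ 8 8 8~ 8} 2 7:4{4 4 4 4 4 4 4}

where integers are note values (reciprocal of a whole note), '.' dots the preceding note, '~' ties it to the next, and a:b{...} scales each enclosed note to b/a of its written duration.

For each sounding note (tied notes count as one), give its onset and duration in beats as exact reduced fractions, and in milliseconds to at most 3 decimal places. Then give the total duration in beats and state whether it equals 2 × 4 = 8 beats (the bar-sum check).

1) 0.0ms=0b +281.03ms=2/7b
2) 281.03ms=2/7b +281.03ms=2/7b
3) 562.061ms=4/7b +562.061ms=4/7b
4) 1124.122ms=8/7b +281.03ms=2/7b
5) 1405.152ms=10/7b +562.061ms=4/7b
6) 1967.213ms=2b +1967.213ms=2b
7) 3934.426ms=4b +562.061ms=4/7b
8) 4496.487ms=32/7b +562.061ms=4/7b
9) 5058.548ms=36/7b +562.061ms=4/7b
10) 5620.609ms=40/7b +562.061ms=4/7b
11) 6182.67ms=44/7b +562.061ms=4/7b
12) 6744.731ms=48/7b +562.061ms=4/7b
13) 7306.792ms=52/7b +562.061ms=4/7b
Σ=8b of 8 (61bpm 4/4) — PASS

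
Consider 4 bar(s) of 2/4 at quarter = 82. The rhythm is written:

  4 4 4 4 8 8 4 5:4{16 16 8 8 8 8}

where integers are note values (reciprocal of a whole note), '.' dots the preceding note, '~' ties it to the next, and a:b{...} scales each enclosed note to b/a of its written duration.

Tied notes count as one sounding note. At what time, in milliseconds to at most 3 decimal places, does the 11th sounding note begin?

1. 0.0ms @ 0 + 731.707ms (1)
2. 731.707ms @ 1 + 731.707ms (1)
3. 1463.415ms @ 2 + 731.707ms (1)
4. 2195.122ms @ 3 + 731.707ms (1)
5. 2926.829ms @ 4 + 365.854ms (1/2)
6. 3292.683ms @ 9/2 + 365.854ms (1/2)
7. 3658.537ms @ 5 + 731.707ms (1)
8. 4390.244ms @ 6 + 146.341ms (1/5)
9. 4536.585ms @ 31/5 + 146.341ms (1/5)
10. 4682.927ms @ 32/5 + 292.683ms (2/5)
11. 4975.61ms @ 34/5 + 292.683ms (2/5)
12. 5268.293ms @ 36/5 + 292.683ms (2/5)
13. 5560.976ms @ 38/5 + 292.683ms (2/5)

note 11 onset = 34/5b = 4975.61ms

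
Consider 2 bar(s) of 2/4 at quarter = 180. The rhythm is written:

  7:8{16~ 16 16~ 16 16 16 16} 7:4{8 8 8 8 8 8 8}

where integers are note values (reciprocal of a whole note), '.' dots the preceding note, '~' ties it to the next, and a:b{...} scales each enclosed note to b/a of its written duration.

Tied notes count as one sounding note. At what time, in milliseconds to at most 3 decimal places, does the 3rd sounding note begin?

1. 0.0ms @ 0 + 190.476ms (4/7)
2. 190.476ms @ 4/7 + 190.476ms (4/7)
3. 380.952ms @ 8/7 + 95.238ms (2/7)
4. 476.19ms @ 10/7 + 95.238ms (2/7)
5. 571.429ms @ 12/7 + 95.238ms (2/7)
6. 666.667ms @ 2 + 95.238ms (2/7)
7. 761.905ms @ 16/7 + 95.238ms (2/7)
8. 857.143ms @ 18/7 + 95.238ms (2/7)
9. 952.381ms @ 20/7 + 95.238ms (2/7)
10. 1047.619ms @ 22/7 + 95.238ms (2/7)
11. 1142.857ms @ 24/7 + 95.238ms (2/7)
12. 1238.095ms @ 26/7 + 95.238ms (2/7)

note 3 onset = 8/7b = 380.952ms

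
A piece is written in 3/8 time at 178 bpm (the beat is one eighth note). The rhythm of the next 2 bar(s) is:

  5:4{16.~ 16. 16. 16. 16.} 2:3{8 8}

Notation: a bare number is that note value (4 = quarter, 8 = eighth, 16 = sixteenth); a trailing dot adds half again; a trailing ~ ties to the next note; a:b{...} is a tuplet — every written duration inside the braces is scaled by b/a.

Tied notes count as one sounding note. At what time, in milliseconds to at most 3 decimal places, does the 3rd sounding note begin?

note 3 onset = 9/5b = 606.742ms

1. 0.0ms @ 0 + 404.494ms (6/5)
2. 404.494ms @ 6/5 + 202.247ms (3/5)
3. 606.742ms @ 9/5 + 202.247ms (3/5)
4. 808.989ms @ 12/5 + 202.247ms (3/5)
5. 1011.236ms @ 3 + 505.618ms (3/2)
6. 1516.854ms @ 9/2 + 505.618ms (3/2)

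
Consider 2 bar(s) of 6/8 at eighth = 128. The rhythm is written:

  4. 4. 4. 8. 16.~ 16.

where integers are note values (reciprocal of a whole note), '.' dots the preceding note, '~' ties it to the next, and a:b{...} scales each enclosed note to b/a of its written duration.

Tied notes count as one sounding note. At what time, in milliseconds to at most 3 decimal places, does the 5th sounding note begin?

1. 0.0ms @ 0 + 1406.25ms (3)
2. 1406.25ms @ 3 + 1406.25ms (3)
3. 2812.5ms @ 6 + 1406.25ms (3)
4. 4218.75ms @ 9 + 703.125ms (3/2)
5. 4921.875ms @ 21/2 + 703.125ms (3/2)

note 5 onset = 21/2b = 4921.875ms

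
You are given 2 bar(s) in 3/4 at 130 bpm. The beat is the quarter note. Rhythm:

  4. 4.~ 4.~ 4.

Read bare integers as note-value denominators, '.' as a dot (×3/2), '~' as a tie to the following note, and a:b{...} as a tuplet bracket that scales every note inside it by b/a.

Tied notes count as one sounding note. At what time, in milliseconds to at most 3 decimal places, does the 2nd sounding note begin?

1. 0.0ms @ 0 + 692.308ms (3/2)
2. 692.308ms @ 3/2 + 2076.923ms (9/2)

note 2 onset = 3/2b = 692.308ms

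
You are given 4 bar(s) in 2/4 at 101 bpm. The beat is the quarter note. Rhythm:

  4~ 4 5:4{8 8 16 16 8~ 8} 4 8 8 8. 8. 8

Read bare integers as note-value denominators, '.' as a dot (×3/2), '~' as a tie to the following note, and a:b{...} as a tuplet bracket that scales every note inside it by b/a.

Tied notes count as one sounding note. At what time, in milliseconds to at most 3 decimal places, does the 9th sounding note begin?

note 9 onset = 11/2b = 3267.327ms

1. 0.0ms @ 0 + 1188.119ms (2)
2. 1188.119ms @ 2 + 237.624ms (2/5)
3. 1425.743ms @ 12/5 + 237.624ms (2/5)
4. 1663.366ms @ 14/5 + 118.812ms (1/5)
5. 1782.178ms @ 3 + 118.812ms (1/5)
6. 1900.99ms @ 16/5 + 475.248ms (4/5)
7. 2376.238ms @ 4 + 594.059ms (1)
8. 2970.297ms @ 5 + 297.03ms (1/2)
9. 3267.327ms @ 11/2 + 297.03ms (1/2)
10. 3564.356ms @ 6 + 445.545ms (3/4)
11. 4009.901ms @ 27/4 + 445.545ms (3/4)
12. 4455.446ms @ 15/2 + 297.03ms (1/2)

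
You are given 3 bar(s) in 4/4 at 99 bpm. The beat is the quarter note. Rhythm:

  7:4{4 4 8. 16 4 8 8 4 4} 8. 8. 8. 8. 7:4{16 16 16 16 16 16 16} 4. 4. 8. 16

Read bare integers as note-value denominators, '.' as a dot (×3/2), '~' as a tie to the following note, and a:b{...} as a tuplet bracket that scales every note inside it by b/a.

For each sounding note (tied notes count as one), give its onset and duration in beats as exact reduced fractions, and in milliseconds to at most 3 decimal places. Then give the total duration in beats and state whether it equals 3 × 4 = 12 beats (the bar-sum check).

1) 0.0ms=0b +346.32ms=4/7b
2) 346.32ms=4/7b +346.32ms=4/7b
3) 692.641ms=8/7b +259.74ms=3/7b
4) 952.381ms=11/7b +86.58ms=1/7b
5) 1038.961ms=12/7b +346.32ms=4/7b
6) 1385.281ms=16/7b +173.16ms=2/7b
7) 1558.442ms=18/7b +173.16ms=2/7b
8) 1731.602ms=20/7b +346.32ms=4/7b
9) 2077.922ms=24/7b +346.32ms=4/7b
10) 2424.242ms=4b +454.545ms=3/4b
11) 2878.788ms=19/4b +454.545ms=3/4b
12) 3333.333ms=11/2b +454.545ms=3/4b
13) 3787.879ms=25/4b +454.545ms=3/4b
14) 4242.424ms=7b +86.58ms=1/7b
15) 4329.004ms=50/7b +86.58ms=1/7b
16) 4415.584ms=51/7b +86.58ms=1/7b
17) 4502.165ms=52/7b +86.58ms=1/7b
18) 4588.745ms=53/7b +86.58ms=1/7b
19) 4675.325ms=54/7b +86.58ms=1/7b
20) 4761.905ms=55/7b +86.58ms=1/7b
21) 4848.485ms=8b +909.091ms=3/2b
22) 5757.576ms=19/2b +909.091ms=3/2b
23) 6666.667ms=11b +454.545ms=3/4b
24) 7121.212ms=47/4b +151.515ms=1/4b
Σ=12b of 12 (99bpm 4/4) — PASS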